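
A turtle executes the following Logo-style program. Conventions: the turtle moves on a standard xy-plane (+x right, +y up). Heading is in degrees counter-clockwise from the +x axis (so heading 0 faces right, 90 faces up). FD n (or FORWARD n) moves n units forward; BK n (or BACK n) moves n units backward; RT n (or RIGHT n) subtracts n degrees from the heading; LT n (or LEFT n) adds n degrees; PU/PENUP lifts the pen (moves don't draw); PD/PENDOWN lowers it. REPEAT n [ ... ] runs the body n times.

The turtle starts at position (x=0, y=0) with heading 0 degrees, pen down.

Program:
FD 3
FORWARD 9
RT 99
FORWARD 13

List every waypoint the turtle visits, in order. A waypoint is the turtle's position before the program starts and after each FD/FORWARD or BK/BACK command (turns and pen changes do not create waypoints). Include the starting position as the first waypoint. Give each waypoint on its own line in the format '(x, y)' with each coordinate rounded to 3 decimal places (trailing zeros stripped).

Answer: (0, 0)
(3, 0)
(12, 0)
(9.966, -12.84)

Derivation:
Executing turtle program step by step:
Start: pos=(0,0), heading=0, pen down
FD 3: (0,0) -> (3,0) [heading=0, draw]
FD 9: (3,0) -> (12,0) [heading=0, draw]
RT 99: heading 0 -> 261
FD 13: (12,0) -> (9.966,-12.84) [heading=261, draw]
Final: pos=(9.966,-12.84), heading=261, 3 segment(s) drawn
Waypoints (4 total):
(0, 0)
(3, 0)
(12, 0)
(9.966, -12.84)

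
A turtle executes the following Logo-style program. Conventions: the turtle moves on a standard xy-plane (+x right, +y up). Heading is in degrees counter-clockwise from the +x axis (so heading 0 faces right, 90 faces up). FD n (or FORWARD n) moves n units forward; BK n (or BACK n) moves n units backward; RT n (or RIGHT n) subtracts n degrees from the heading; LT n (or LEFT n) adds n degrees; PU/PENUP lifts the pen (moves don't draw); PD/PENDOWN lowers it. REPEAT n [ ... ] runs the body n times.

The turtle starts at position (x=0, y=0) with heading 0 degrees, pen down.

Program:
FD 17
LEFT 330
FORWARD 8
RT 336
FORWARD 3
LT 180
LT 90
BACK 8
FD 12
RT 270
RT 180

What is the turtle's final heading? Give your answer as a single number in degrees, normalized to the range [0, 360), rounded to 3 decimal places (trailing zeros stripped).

Answer: 174

Derivation:
Executing turtle program step by step:
Start: pos=(0,0), heading=0, pen down
FD 17: (0,0) -> (17,0) [heading=0, draw]
LT 330: heading 0 -> 330
FD 8: (17,0) -> (23.928,-4) [heading=330, draw]
RT 336: heading 330 -> 354
FD 3: (23.928,-4) -> (26.912,-4.314) [heading=354, draw]
LT 180: heading 354 -> 174
LT 90: heading 174 -> 264
BK 8: (26.912,-4.314) -> (27.748,3.643) [heading=264, draw]
FD 12: (27.748,3.643) -> (26.494,-8.292) [heading=264, draw]
RT 270: heading 264 -> 354
RT 180: heading 354 -> 174
Final: pos=(26.494,-8.292), heading=174, 5 segment(s) drawn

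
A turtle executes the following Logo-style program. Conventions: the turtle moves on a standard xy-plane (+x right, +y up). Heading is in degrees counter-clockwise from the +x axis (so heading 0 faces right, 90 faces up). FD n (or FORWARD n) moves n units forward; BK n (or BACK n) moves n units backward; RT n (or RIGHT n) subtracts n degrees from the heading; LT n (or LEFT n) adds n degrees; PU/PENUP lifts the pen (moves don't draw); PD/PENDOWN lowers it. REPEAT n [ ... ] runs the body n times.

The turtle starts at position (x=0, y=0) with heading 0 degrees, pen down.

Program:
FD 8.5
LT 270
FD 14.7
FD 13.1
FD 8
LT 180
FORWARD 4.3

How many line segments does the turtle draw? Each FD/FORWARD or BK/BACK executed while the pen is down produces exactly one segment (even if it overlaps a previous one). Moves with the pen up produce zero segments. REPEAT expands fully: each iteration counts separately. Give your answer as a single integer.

Answer: 5

Derivation:
Executing turtle program step by step:
Start: pos=(0,0), heading=0, pen down
FD 8.5: (0,0) -> (8.5,0) [heading=0, draw]
LT 270: heading 0 -> 270
FD 14.7: (8.5,0) -> (8.5,-14.7) [heading=270, draw]
FD 13.1: (8.5,-14.7) -> (8.5,-27.8) [heading=270, draw]
FD 8: (8.5,-27.8) -> (8.5,-35.8) [heading=270, draw]
LT 180: heading 270 -> 90
FD 4.3: (8.5,-35.8) -> (8.5,-31.5) [heading=90, draw]
Final: pos=(8.5,-31.5), heading=90, 5 segment(s) drawn
Segments drawn: 5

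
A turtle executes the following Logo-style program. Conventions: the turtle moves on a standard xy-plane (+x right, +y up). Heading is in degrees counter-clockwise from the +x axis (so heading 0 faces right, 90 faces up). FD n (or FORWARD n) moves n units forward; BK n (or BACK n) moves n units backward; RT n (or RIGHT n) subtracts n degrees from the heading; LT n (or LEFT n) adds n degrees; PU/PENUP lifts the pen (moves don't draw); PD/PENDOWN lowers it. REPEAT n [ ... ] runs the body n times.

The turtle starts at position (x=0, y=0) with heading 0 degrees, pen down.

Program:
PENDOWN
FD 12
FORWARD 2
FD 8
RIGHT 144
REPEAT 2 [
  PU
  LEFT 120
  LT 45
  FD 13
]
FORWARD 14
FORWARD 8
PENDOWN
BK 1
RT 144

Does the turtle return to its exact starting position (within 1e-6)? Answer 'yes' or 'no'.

Executing turtle program step by step:
Start: pos=(0,0), heading=0, pen down
PD: pen down
FD 12: (0,0) -> (12,0) [heading=0, draw]
FD 2: (12,0) -> (14,0) [heading=0, draw]
FD 8: (14,0) -> (22,0) [heading=0, draw]
RT 144: heading 0 -> 216
REPEAT 2 [
  -- iteration 1/2 --
  PU: pen up
  LT 120: heading 216 -> 336
  LT 45: heading 336 -> 21
  FD 13: (22,0) -> (34.137,4.659) [heading=21, move]
  -- iteration 2/2 --
  PU: pen up
  LT 120: heading 21 -> 141
  LT 45: heading 141 -> 186
  FD 13: (34.137,4.659) -> (21.208,3.3) [heading=186, move]
]
FD 14: (21.208,3.3) -> (7.284,1.837) [heading=186, move]
FD 8: (7.284,1.837) -> (-0.672,1) [heading=186, move]
PD: pen down
BK 1: (-0.672,1) -> (0.323,1.105) [heading=186, draw]
RT 144: heading 186 -> 42
Final: pos=(0.323,1.105), heading=42, 4 segment(s) drawn

Start position: (0, 0)
Final position: (0.323, 1.105)
Distance = 1.151; >= 1e-6 -> NOT closed

Answer: no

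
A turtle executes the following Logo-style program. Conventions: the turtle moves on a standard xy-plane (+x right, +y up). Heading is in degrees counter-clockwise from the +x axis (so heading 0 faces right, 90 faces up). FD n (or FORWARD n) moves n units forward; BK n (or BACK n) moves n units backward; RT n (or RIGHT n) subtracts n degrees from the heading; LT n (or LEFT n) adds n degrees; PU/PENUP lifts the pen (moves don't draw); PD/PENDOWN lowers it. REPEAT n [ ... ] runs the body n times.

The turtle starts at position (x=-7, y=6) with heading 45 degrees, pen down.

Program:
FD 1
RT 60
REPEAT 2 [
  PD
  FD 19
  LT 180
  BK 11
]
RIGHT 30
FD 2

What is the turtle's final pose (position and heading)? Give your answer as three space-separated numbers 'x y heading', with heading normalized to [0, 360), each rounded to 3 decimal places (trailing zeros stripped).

Answer: -4.879 5.293 315

Derivation:
Executing turtle program step by step:
Start: pos=(-7,6), heading=45, pen down
FD 1: (-7,6) -> (-6.293,6.707) [heading=45, draw]
RT 60: heading 45 -> 345
REPEAT 2 [
  -- iteration 1/2 --
  PD: pen down
  FD 19: (-6.293,6.707) -> (12.06,1.79) [heading=345, draw]
  LT 180: heading 345 -> 165
  BK 11: (12.06,1.79) -> (22.685,-1.057) [heading=165, draw]
  -- iteration 2/2 --
  PD: pen down
  FD 19: (22.685,-1.057) -> (4.332,3.86) [heading=165, draw]
  LT 180: heading 165 -> 345
  BK 11: (4.332,3.86) -> (-6.293,6.707) [heading=345, draw]
]
RT 30: heading 345 -> 315
FD 2: (-6.293,6.707) -> (-4.879,5.293) [heading=315, draw]
Final: pos=(-4.879,5.293), heading=315, 6 segment(s) drawn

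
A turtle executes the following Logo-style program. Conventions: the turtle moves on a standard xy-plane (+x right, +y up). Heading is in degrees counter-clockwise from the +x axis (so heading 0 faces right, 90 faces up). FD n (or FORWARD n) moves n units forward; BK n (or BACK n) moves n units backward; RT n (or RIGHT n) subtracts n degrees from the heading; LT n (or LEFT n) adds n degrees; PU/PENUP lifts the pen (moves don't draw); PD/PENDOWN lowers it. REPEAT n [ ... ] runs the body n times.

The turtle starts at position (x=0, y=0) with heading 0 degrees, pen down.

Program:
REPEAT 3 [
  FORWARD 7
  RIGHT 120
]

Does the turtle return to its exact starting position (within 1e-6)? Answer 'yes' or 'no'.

Answer: yes

Derivation:
Executing turtle program step by step:
Start: pos=(0,0), heading=0, pen down
REPEAT 3 [
  -- iteration 1/3 --
  FD 7: (0,0) -> (7,0) [heading=0, draw]
  RT 120: heading 0 -> 240
  -- iteration 2/3 --
  FD 7: (7,0) -> (3.5,-6.062) [heading=240, draw]
  RT 120: heading 240 -> 120
  -- iteration 3/3 --
  FD 7: (3.5,-6.062) -> (0,0) [heading=120, draw]
  RT 120: heading 120 -> 0
]
Final: pos=(0,0), heading=0, 3 segment(s) drawn

Start position: (0, 0)
Final position: (0, 0)
Distance = 0; < 1e-6 -> CLOSED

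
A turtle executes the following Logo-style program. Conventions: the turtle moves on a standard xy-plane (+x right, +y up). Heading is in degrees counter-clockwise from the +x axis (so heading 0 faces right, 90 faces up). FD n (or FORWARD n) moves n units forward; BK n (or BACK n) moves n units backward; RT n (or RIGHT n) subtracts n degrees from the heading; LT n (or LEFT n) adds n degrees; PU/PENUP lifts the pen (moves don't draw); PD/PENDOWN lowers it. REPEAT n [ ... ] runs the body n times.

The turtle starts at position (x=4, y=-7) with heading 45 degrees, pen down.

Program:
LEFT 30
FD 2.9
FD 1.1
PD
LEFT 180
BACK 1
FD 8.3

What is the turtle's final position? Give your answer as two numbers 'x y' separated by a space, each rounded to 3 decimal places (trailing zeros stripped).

Answer: 3.146 -10.188

Derivation:
Executing turtle program step by step:
Start: pos=(4,-7), heading=45, pen down
LT 30: heading 45 -> 75
FD 2.9: (4,-7) -> (4.751,-4.199) [heading=75, draw]
FD 1.1: (4.751,-4.199) -> (5.035,-3.136) [heading=75, draw]
PD: pen down
LT 180: heading 75 -> 255
BK 1: (5.035,-3.136) -> (5.294,-2.17) [heading=255, draw]
FD 8.3: (5.294,-2.17) -> (3.146,-10.188) [heading=255, draw]
Final: pos=(3.146,-10.188), heading=255, 4 segment(s) drawn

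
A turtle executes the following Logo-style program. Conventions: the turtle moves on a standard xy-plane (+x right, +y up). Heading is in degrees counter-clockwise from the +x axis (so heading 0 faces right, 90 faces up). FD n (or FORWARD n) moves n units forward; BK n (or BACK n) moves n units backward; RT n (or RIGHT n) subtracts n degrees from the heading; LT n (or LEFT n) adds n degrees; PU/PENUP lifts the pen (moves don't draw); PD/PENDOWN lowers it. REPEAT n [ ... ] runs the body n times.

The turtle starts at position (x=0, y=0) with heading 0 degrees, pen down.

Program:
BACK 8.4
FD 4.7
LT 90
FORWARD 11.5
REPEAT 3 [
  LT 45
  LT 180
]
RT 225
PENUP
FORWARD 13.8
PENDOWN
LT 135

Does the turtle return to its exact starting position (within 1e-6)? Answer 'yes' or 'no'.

Executing turtle program step by step:
Start: pos=(0,0), heading=0, pen down
BK 8.4: (0,0) -> (-8.4,0) [heading=0, draw]
FD 4.7: (-8.4,0) -> (-3.7,0) [heading=0, draw]
LT 90: heading 0 -> 90
FD 11.5: (-3.7,0) -> (-3.7,11.5) [heading=90, draw]
REPEAT 3 [
  -- iteration 1/3 --
  LT 45: heading 90 -> 135
  LT 180: heading 135 -> 315
  -- iteration 2/3 --
  LT 45: heading 315 -> 0
  LT 180: heading 0 -> 180
  -- iteration 3/3 --
  LT 45: heading 180 -> 225
  LT 180: heading 225 -> 45
]
RT 225: heading 45 -> 180
PU: pen up
FD 13.8: (-3.7,11.5) -> (-17.5,11.5) [heading=180, move]
PD: pen down
LT 135: heading 180 -> 315
Final: pos=(-17.5,11.5), heading=315, 3 segment(s) drawn

Start position: (0, 0)
Final position: (-17.5, 11.5)
Distance = 20.94; >= 1e-6 -> NOT closed

Answer: no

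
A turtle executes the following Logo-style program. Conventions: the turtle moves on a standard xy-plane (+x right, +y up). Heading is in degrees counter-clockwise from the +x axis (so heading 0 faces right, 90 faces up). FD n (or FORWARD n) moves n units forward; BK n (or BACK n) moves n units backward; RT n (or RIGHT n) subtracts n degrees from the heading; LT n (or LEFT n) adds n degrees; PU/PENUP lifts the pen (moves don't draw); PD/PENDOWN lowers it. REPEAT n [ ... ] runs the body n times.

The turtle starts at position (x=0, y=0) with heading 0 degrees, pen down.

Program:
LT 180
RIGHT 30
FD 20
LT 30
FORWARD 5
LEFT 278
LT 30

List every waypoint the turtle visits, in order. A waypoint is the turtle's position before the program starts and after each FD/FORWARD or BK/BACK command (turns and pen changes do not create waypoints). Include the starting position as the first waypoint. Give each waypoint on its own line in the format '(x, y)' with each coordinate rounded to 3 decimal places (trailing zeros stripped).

Answer: (0, 0)
(-17.321, 10)
(-22.321, 10)

Derivation:
Executing turtle program step by step:
Start: pos=(0,0), heading=0, pen down
LT 180: heading 0 -> 180
RT 30: heading 180 -> 150
FD 20: (0,0) -> (-17.321,10) [heading=150, draw]
LT 30: heading 150 -> 180
FD 5: (-17.321,10) -> (-22.321,10) [heading=180, draw]
LT 278: heading 180 -> 98
LT 30: heading 98 -> 128
Final: pos=(-22.321,10), heading=128, 2 segment(s) drawn
Waypoints (3 total):
(0, 0)
(-17.321, 10)
(-22.321, 10)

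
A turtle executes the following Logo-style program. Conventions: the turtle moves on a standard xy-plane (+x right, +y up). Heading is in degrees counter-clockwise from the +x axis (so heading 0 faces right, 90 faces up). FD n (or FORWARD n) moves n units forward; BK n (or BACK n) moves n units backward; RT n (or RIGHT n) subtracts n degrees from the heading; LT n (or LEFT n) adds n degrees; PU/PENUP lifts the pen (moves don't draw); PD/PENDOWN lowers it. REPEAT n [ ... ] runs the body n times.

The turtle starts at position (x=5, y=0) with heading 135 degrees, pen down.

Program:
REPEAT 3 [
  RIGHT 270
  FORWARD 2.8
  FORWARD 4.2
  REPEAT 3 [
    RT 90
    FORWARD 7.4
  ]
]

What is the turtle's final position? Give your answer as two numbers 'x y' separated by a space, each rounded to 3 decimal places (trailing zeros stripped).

Answer: 5.283 0.283

Derivation:
Executing turtle program step by step:
Start: pos=(5,0), heading=135, pen down
REPEAT 3 [
  -- iteration 1/3 --
  RT 270: heading 135 -> 225
  FD 2.8: (5,0) -> (3.02,-1.98) [heading=225, draw]
  FD 4.2: (3.02,-1.98) -> (0.05,-4.95) [heading=225, draw]
  REPEAT 3 [
    -- iteration 1/3 --
    RT 90: heading 225 -> 135
    FD 7.4: (0.05,-4.95) -> (-5.182,0.283) [heading=135, draw]
    -- iteration 2/3 --
    RT 90: heading 135 -> 45
    FD 7.4: (-5.182,0.283) -> (0.05,5.515) [heading=45, draw]
    -- iteration 3/3 --
    RT 90: heading 45 -> 315
    FD 7.4: (0.05,5.515) -> (5.283,0.283) [heading=315, draw]
  ]
  -- iteration 2/3 --
  RT 270: heading 315 -> 45
  FD 2.8: (5.283,0.283) -> (7.263,2.263) [heading=45, draw]
  FD 4.2: (7.263,2.263) -> (10.233,5.233) [heading=45, draw]
  REPEAT 3 [
    -- iteration 1/3 --
    RT 90: heading 45 -> 315
    FD 7.4: (10.233,5.233) -> (15.465,0) [heading=315, draw]
    -- iteration 2/3 --
    RT 90: heading 315 -> 225
    FD 7.4: (15.465,0) -> (10.233,-5.233) [heading=225, draw]
    -- iteration 3/3 --
    RT 90: heading 225 -> 135
    FD 7.4: (10.233,-5.233) -> (5,0) [heading=135, draw]
  ]
  -- iteration 3/3 --
  RT 270: heading 135 -> 225
  FD 2.8: (5,0) -> (3.02,-1.98) [heading=225, draw]
  FD 4.2: (3.02,-1.98) -> (0.05,-4.95) [heading=225, draw]
  REPEAT 3 [
    -- iteration 1/3 --
    RT 90: heading 225 -> 135
    FD 7.4: (0.05,-4.95) -> (-5.182,0.283) [heading=135, draw]
    -- iteration 2/3 --
    RT 90: heading 135 -> 45
    FD 7.4: (-5.182,0.283) -> (0.05,5.515) [heading=45, draw]
    -- iteration 3/3 --
    RT 90: heading 45 -> 315
    FD 7.4: (0.05,5.515) -> (5.283,0.283) [heading=315, draw]
  ]
]
Final: pos=(5.283,0.283), heading=315, 15 segment(s) drawn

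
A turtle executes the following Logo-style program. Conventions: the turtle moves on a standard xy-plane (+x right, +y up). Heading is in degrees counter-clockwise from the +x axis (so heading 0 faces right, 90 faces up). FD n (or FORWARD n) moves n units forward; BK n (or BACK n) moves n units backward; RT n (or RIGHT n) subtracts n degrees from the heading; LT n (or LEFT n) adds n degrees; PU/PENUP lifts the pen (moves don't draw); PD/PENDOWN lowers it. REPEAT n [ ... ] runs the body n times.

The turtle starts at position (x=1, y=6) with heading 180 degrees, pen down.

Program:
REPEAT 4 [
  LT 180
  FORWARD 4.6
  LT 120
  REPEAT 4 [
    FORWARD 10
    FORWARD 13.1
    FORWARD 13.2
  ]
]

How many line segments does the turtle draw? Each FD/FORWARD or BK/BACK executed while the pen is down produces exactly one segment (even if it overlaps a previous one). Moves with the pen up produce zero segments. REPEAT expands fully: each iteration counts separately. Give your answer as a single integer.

Answer: 52

Derivation:
Executing turtle program step by step:
Start: pos=(1,6), heading=180, pen down
REPEAT 4 [
  -- iteration 1/4 --
  LT 180: heading 180 -> 0
  FD 4.6: (1,6) -> (5.6,6) [heading=0, draw]
  LT 120: heading 0 -> 120
  REPEAT 4 [
    -- iteration 1/4 --
    FD 10: (5.6,6) -> (0.6,14.66) [heading=120, draw]
    FD 13.1: (0.6,14.66) -> (-5.95,26.005) [heading=120, draw]
    FD 13.2: (-5.95,26.005) -> (-12.55,37.437) [heading=120, draw]
    -- iteration 2/4 --
    FD 10: (-12.55,37.437) -> (-17.55,46.097) [heading=120, draw]
    FD 13.1: (-17.55,46.097) -> (-24.1,57.442) [heading=120, draw]
    FD 13.2: (-24.1,57.442) -> (-30.7,68.873) [heading=120, draw]
    -- iteration 3/4 --
    FD 10: (-30.7,68.873) -> (-35.7,77.534) [heading=120, draw]
    FD 13.1: (-35.7,77.534) -> (-42.25,88.879) [heading=120, draw]
    FD 13.2: (-42.25,88.879) -> (-48.85,100.31) [heading=120, draw]
    -- iteration 4/4 --
    FD 10: (-48.85,100.31) -> (-53.85,108.97) [heading=120, draw]
    FD 13.1: (-53.85,108.97) -> (-60.4,120.315) [heading=120, draw]
    FD 13.2: (-60.4,120.315) -> (-67,131.747) [heading=120, draw]
  ]
  -- iteration 2/4 --
  LT 180: heading 120 -> 300
  FD 4.6: (-67,131.747) -> (-64.7,127.763) [heading=300, draw]
  LT 120: heading 300 -> 60
  REPEAT 4 [
    -- iteration 1/4 --
    FD 10: (-64.7,127.763) -> (-59.7,136.423) [heading=60, draw]
    FD 13.1: (-59.7,136.423) -> (-53.15,147.768) [heading=60, draw]
    FD 13.2: (-53.15,147.768) -> (-46.55,159.2) [heading=60, draw]
    -- iteration 2/4 --
    FD 10: (-46.55,159.2) -> (-41.55,167.86) [heading=60, draw]
    FD 13.1: (-41.55,167.86) -> (-35,179.205) [heading=60, draw]
    FD 13.2: (-35,179.205) -> (-28.4,190.637) [heading=60, draw]
    -- iteration 3/4 --
    FD 10: (-28.4,190.637) -> (-23.4,199.297) [heading=60, draw]
    FD 13.1: (-23.4,199.297) -> (-16.85,210.642) [heading=60, draw]
    FD 13.2: (-16.85,210.642) -> (-10.25,222.073) [heading=60, draw]
    -- iteration 4/4 --
    FD 10: (-10.25,222.073) -> (-5.25,230.734) [heading=60, draw]
    FD 13.1: (-5.25,230.734) -> (1.3,242.079) [heading=60, draw]
    FD 13.2: (1.3,242.079) -> (7.9,253.51) [heading=60, draw]
  ]
  -- iteration 3/4 --
  LT 180: heading 60 -> 240
  FD 4.6: (7.9,253.51) -> (5.6,249.526) [heading=240, draw]
  LT 120: heading 240 -> 0
  REPEAT 4 [
    -- iteration 1/4 --
    FD 10: (5.6,249.526) -> (15.6,249.526) [heading=0, draw]
    FD 13.1: (15.6,249.526) -> (28.7,249.526) [heading=0, draw]
    FD 13.2: (28.7,249.526) -> (41.9,249.526) [heading=0, draw]
    -- iteration 2/4 --
    FD 10: (41.9,249.526) -> (51.9,249.526) [heading=0, draw]
    FD 13.1: (51.9,249.526) -> (65,249.526) [heading=0, draw]
    FD 13.2: (65,249.526) -> (78.2,249.526) [heading=0, draw]
    -- iteration 3/4 --
    FD 10: (78.2,249.526) -> (88.2,249.526) [heading=0, draw]
    FD 13.1: (88.2,249.526) -> (101.3,249.526) [heading=0, draw]
    FD 13.2: (101.3,249.526) -> (114.5,249.526) [heading=0, draw]
    -- iteration 4/4 --
    FD 10: (114.5,249.526) -> (124.5,249.526) [heading=0, draw]
    FD 13.1: (124.5,249.526) -> (137.6,249.526) [heading=0, draw]
    FD 13.2: (137.6,249.526) -> (150.8,249.526) [heading=0, draw]
  ]
  -- iteration 4/4 --
  LT 180: heading 0 -> 180
  FD 4.6: (150.8,249.526) -> (146.2,249.526) [heading=180, draw]
  LT 120: heading 180 -> 300
  REPEAT 4 [
    -- iteration 1/4 --
    FD 10: (146.2,249.526) -> (151.2,240.866) [heading=300, draw]
    FD 13.1: (151.2,240.866) -> (157.75,229.521) [heading=300, draw]
    FD 13.2: (157.75,229.521) -> (164.35,218.09) [heading=300, draw]
    -- iteration 2/4 --
    FD 10: (164.35,218.09) -> (169.35,209.429) [heading=300, draw]
    FD 13.1: (169.35,209.429) -> (175.9,198.084) [heading=300, draw]
    FD 13.2: (175.9,198.084) -> (182.5,186.653) [heading=300, draw]
    -- iteration 3/4 --
    FD 10: (182.5,186.653) -> (187.5,177.993) [heading=300, draw]
    FD 13.1: (187.5,177.993) -> (194.05,166.648) [heading=300, draw]
    FD 13.2: (194.05,166.648) -> (200.65,155.216) [heading=300, draw]
    -- iteration 4/4 --
    FD 10: (200.65,155.216) -> (205.65,146.556) [heading=300, draw]
    FD 13.1: (205.65,146.556) -> (212.2,135.211) [heading=300, draw]
    FD 13.2: (212.2,135.211) -> (218.8,123.779) [heading=300, draw]
  ]
]
Final: pos=(218.8,123.779), heading=300, 52 segment(s) drawn
Segments drawn: 52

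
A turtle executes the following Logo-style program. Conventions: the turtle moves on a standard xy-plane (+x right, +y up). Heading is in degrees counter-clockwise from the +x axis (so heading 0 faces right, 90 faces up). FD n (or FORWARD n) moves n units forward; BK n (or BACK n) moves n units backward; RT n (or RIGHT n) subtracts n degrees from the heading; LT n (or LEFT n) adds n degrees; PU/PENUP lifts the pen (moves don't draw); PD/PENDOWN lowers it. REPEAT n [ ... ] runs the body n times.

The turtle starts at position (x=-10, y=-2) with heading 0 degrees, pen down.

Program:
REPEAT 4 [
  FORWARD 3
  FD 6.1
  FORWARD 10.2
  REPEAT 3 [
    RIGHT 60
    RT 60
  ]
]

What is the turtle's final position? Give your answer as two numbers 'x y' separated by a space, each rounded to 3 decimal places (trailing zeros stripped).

Answer: 67.2 -2

Derivation:
Executing turtle program step by step:
Start: pos=(-10,-2), heading=0, pen down
REPEAT 4 [
  -- iteration 1/4 --
  FD 3: (-10,-2) -> (-7,-2) [heading=0, draw]
  FD 6.1: (-7,-2) -> (-0.9,-2) [heading=0, draw]
  FD 10.2: (-0.9,-2) -> (9.3,-2) [heading=0, draw]
  REPEAT 3 [
    -- iteration 1/3 --
    RT 60: heading 0 -> 300
    RT 60: heading 300 -> 240
    -- iteration 2/3 --
    RT 60: heading 240 -> 180
    RT 60: heading 180 -> 120
    -- iteration 3/3 --
    RT 60: heading 120 -> 60
    RT 60: heading 60 -> 0
  ]
  -- iteration 2/4 --
  FD 3: (9.3,-2) -> (12.3,-2) [heading=0, draw]
  FD 6.1: (12.3,-2) -> (18.4,-2) [heading=0, draw]
  FD 10.2: (18.4,-2) -> (28.6,-2) [heading=0, draw]
  REPEAT 3 [
    -- iteration 1/3 --
    RT 60: heading 0 -> 300
    RT 60: heading 300 -> 240
    -- iteration 2/3 --
    RT 60: heading 240 -> 180
    RT 60: heading 180 -> 120
    -- iteration 3/3 --
    RT 60: heading 120 -> 60
    RT 60: heading 60 -> 0
  ]
  -- iteration 3/4 --
  FD 3: (28.6,-2) -> (31.6,-2) [heading=0, draw]
  FD 6.1: (31.6,-2) -> (37.7,-2) [heading=0, draw]
  FD 10.2: (37.7,-2) -> (47.9,-2) [heading=0, draw]
  REPEAT 3 [
    -- iteration 1/3 --
    RT 60: heading 0 -> 300
    RT 60: heading 300 -> 240
    -- iteration 2/3 --
    RT 60: heading 240 -> 180
    RT 60: heading 180 -> 120
    -- iteration 3/3 --
    RT 60: heading 120 -> 60
    RT 60: heading 60 -> 0
  ]
  -- iteration 4/4 --
  FD 3: (47.9,-2) -> (50.9,-2) [heading=0, draw]
  FD 6.1: (50.9,-2) -> (57,-2) [heading=0, draw]
  FD 10.2: (57,-2) -> (67.2,-2) [heading=0, draw]
  REPEAT 3 [
    -- iteration 1/3 --
    RT 60: heading 0 -> 300
    RT 60: heading 300 -> 240
    -- iteration 2/3 --
    RT 60: heading 240 -> 180
    RT 60: heading 180 -> 120
    -- iteration 3/3 --
    RT 60: heading 120 -> 60
    RT 60: heading 60 -> 0
  ]
]
Final: pos=(67.2,-2), heading=0, 12 segment(s) drawn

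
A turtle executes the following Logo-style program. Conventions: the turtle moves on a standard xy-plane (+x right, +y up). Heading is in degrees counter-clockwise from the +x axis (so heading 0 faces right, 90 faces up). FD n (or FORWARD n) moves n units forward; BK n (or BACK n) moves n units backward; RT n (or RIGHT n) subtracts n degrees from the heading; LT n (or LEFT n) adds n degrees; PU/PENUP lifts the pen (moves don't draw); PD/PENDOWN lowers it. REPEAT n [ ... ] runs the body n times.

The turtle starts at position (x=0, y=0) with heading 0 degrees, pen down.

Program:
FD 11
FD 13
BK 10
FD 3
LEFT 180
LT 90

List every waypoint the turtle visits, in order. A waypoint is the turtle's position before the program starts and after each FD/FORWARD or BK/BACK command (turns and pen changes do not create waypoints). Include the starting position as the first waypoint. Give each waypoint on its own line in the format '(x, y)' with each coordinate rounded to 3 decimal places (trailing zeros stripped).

Answer: (0, 0)
(11, 0)
(24, 0)
(14, 0)
(17, 0)

Derivation:
Executing turtle program step by step:
Start: pos=(0,0), heading=0, pen down
FD 11: (0,0) -> (11,0) [heading=0, draw]
FD 13: (11,0) -> (24,0) [heading=0, draw]
BK 10: (24,0) -> (14,0) [heading=0, draw]
FD 3: (14,0) -> (17,0) [heading=0, draw]
LT 180: heading 0 -> 180
LT 90: heading 180 -> 270
Final: pos=(17,0), heading=270, 4 segment(s) drawn
Waypoints (5 total):
(0, 0)
(11, 0)
(24, 0)
(14, 0)
(17, 0)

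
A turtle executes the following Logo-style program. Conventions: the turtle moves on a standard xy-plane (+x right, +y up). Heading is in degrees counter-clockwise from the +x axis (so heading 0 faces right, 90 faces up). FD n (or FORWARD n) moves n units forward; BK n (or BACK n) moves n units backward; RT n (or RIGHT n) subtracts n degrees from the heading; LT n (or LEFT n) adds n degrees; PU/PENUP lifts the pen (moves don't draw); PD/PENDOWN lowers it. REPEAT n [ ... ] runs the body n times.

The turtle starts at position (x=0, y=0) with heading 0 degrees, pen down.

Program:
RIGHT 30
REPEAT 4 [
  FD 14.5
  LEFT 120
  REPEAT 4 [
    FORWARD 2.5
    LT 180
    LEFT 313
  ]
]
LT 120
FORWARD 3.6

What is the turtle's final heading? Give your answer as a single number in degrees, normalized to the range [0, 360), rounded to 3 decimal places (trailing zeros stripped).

Answer: 178

Derivation:
Executing turtle program step by step:
Start: pos=(0,0), heading=0, pen down
RT 30: heading 0 -> 330
REPEAT 4 [
  -- iteration 1/4 --
  FD 14.5: (0,0) -> (12.557,-7.25) [heading=330, draw]
  LT 120: heading 330 -> 90
  REPEAT 4 [
    -- iteration 1/4 --
    FD 2.5: (12.557,-7.25) -> (12.557,-4.75) [heading=90, draw]
    LT 180: heading 90 -> 270
    LT 313: heading 270 -> 223
    -- iteration 2/4 --
    FD 2.5: (12.557,-4.75) -> (10.729,-6.455) [heading=223, draw]
    LT 180: heading 223 -> 43
    LT 313: heading 43 -> 356
    -- iteration 3/4 --
    FD 2.5: (10.729,-6.455) -> (13.223,-6.629) [heading=356, draw]
    LT 180: heading 356 -> 176
    LT 313: heading 176 -> 129
    -- iteration 4/4 --
    FD 2.5: (13.223,-6.629) -> (11.65,-4.687) [heading=129, draw]
    LT 180: heading 129 -> 309
    LT 313: heading 309 -> 262
  ]
  -- iteration 2/4 --
  FD 14.5: (11.65,-4.687) -> (9.632,-19.045) [heading=262, draw]
  LT 120: heading 262 -> 22
  REPEAT 4 [
    -- iteration 1/4 --
    FD 2.5: (9.632,-19.045) -> (11.95,-18.109) [heading=22, draw]
    LT 180: heading 22 -> 202
    LT 313: heading 202 -> 155
    -- iteration 2/4 --
    FD 2.5: (11.95,-18.109) -> (9.684,-17.052) [heading=155, draw]
    LT 180: heading 155 -> 335
    LT 313: heading 335 -> 288
    -- iteration 3/4 --
    FD 2.5: (9.684,-17.052) -> (10.456,-19.43) [heading=288, draw]
    LT 180: heading 288 -> 108
    LT 313: heading 108 -> 61
    -- iteration 4/4 --
    FD 2.5: (10.456,-19.43) -> (11.668,-17.243) [heading=61, draw]
    LT 180: heading 61 -> 241
    LT 313: heading 241 -> 194
  ]
  -- iteration 3/4 --
  FD 14.5: (11.668,-17.243) -> (-2.401,-20.751) [heading=194, draw]
  LT 120: heading 194 -> 314
  REPEAT 4 [
    -- iteration 1/4 --
    FD 2.5: (-2.401,-20.751) -> (-0.664,-22.55) [heading=314, draw]
    LT 180: heading 314 -> 134
    LT 313: heading 134 -> 87
    -- iteration 2/4 --
    FD 2.5: (-0.664,-22.55) -> (-0.533,-20.053) [heading=87, draw]
    LT 180: heading 87 -> 267
    LT 313: heading 267 -> 220
    -- iteration 3/4 --
    FD 2.5: (-0.533,-20.053) -> (-2.449,-21.66) [heading=220, draw]
    LT 180: heading 220 -> 40
    LT 313: heading 40 -> 353
    -- iteration 4/4 --
    FD 2.5: (-2.449,-21.66) -> (0.033,-21.965) [heading=353, draw]
    LT 180: heading 353 -> 173
    LT 313: heading 173 -> 126
  ]
  -- iteration 4/4 --
  FD 14.5: (0.033,-21.965) -> (-8.49,-10.234) [heading=126, draw]
  LT 120: heading 126 -> 246
  REPEAT 4 [
    -- iteration 1/4 --
    FD 2.5: (-8.49,-10.234) -> (-9.507,-12.518) [heading=246, draw]
    LT 180: heading 246 -> 66
    LT 313: heading 66 -> 19
    -- iteration 2/4 --
    FD 2.5: (-9.507,-12.518) -> (-7.143,-11.704) [heading=19, draw]
    LT 180: heading 19 -> 199
    LT 313: heading 199 -> 152
    -- iteration 3/4 --
    FD 2.5: (-7.143,-11.704) -> (-9.351,-10.53) [heading=152, draw]
    LT 180: heading 152 -> 332
    LT 313: heading 332 -> 285
    -- iteration 4/4 --
    FD 2.5: (-9.351,-10.53) -> (-8.703,-12.945) [heading=285, draw]
    LT 180: heading 285 -> 105
    LT 313: heading 105 -> 58
  ]
]
LT 120: heading 58 -> 178
FD 3.6: (-8.703,-12.945) -> (-12.301,-12.819) [heading=178, draw]
Final: pos=(-12.301,-12.819), heading=178, 21 segment(s) drawn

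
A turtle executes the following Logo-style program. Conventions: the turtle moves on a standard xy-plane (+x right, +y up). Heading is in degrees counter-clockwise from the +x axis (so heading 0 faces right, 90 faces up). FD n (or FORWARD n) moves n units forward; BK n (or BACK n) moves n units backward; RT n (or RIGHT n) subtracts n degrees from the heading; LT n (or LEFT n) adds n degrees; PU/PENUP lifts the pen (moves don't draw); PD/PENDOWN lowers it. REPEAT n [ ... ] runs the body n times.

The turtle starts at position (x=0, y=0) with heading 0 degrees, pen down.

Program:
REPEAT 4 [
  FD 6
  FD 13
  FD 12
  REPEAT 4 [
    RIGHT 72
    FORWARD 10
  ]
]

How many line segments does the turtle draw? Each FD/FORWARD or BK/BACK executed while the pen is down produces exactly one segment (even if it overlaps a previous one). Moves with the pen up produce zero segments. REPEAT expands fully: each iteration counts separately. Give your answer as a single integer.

Executing turtle program step by step:
Start: pos=(0,0), heading=0, pen down
REPEAT 4 [
  -- iteration 1/4 --
  FD 6: (0,0) -> (6,0) [heading=0, draw]
  FD 13: (6,0) -> (19,0) [heading=0, draw]
  FD 12: (19,0) -> (31,0) [heading=0, draw]
  REPEAT 4 [
    -- iteration 1/4 --
    RT 72: heading 0 -> 288
    FD 10: (31,0) -> (34.09,-9.511) [heading=288, draw]
    -- iteration 2/4 --
    RT 72: heading 288 -> 216
    FD 10: (34.09,-9.511) -> (26,-15.388) [heading=216, draw]
    -- iteration 3/4 --
    RT 72: heading 216 -> 144
    FD 10: (26,-15.388) -> (17.91,-9.511) [heading=144, draw]
    -- iteration 4/4 --
    RT 72: heading 144 -> 72
    FD 10: (17.91,-9.511) -> (21,0) [heading=72, draw]
  ]
  -- iteration 2/4 --
  FD 6: (21,0) -> (22.854,5.706) [heading=72, draw]
  FD 13: (22.854,5.706) -> (26.871,18.07) [heading=72, draw]
  FD 12: (26.871,18.07) -> (30.58,29.483) [heading=72, draw]
  REPEAT 4 [
    -- iteration 1/4 --
    RT 72: heading 72 -> 0
    FD 10: (30.58,29.483) -> (40.58,29.483) [heading=0, draw]
    -- iteration 2/4 --
    RT 72: heading 0 -> 288
    FD 10: (40.58,29.483) -> (43.67,19.972) [heading=288, draw]
    -- iteration 3/4 --
    RT 72: heading 288 -> 216
    FD 10: (43.67,19.972) -> (35.58,14.094) [heading=216, draw]
    -- iteration 4/4 --
    RT 72: heading 216 -> 144
    FD 10: (35.58,14.094) -> (27.489,19.972) [heading=144, draw]
  ]
  -- iteration 3/4 --
  FD 6: (27.489,19.972) -> (22.635,23.499) [heading=144, draw]
  FD 13: (22.635,23.499) -> (12.118,31.14) [heading=144, draw]
  FD 12: (12.118,31.14) -> (2.41,38.194) [heading=144, draw]
  REPEAT 4 [
    -- iteration 1/4 --
    RT 72: heading 144 -> 72
    FD 10: (2.41,38.194) -> (5.5,47.704) [heading=72, draw]
    -- iteration 2/4 --
    RT 72: heading 72 -> 0
    FD 10: (5.5,47.704) -> (15.5,47.704) [heading=0, draw]
    -- iteration 3/4 --
    RT 72: heading 0 -> 288
    FD 10: (15.5,47.704) -> (18.59,38.194) [heading=288, draw]
    -- iteration 4/4 --
    RT 72: heading 288 -> 216
    FD 10: (18.59,38.194) -> (10.5,32.316) [heading=216, draw]
  ]
  -- iteration 4/4 --
  FD 6: (10.5,32.316) -> (5.646,28.789) [heading=216, draw]
  FD 13: (5.646,28.789) -> (-4.871,21.148) [heading=216, draw]
  FD 12: (-4.871,21.148) -> (-14.58,14.094) [heading=216, draw]
  REPEAT 4 [
    -- iteration 1/4 --
    RT 72: heading 216 -> 144
    FD 10: (-14.58,14.094) -> (-22.67,19.972) [heading=144, draw]
    -- iteration 2/4 --
    RT 72: heading 144 -> 72
    FD 10: (-22.67,19.972) -> (-19.58,29.483) [heading=72, draw]
    -- iteration 3/4 --
    RT 72: heading 72 -> 0
    FD 10: (-19.58,29.483) -> (-9.58,29.483) [heading=0, draw]
    -- iteration 4/4 --
    RT 72: heading 0 -> 288
    FD 10: (-9.58,29.483) -> (-6.489,19.972) [heading=288, draw]
  ]
]
Final: pos=(-6.489,19.972), heading=288, 28 segment(s) drawn
Segments drawn: 28

Answer: 28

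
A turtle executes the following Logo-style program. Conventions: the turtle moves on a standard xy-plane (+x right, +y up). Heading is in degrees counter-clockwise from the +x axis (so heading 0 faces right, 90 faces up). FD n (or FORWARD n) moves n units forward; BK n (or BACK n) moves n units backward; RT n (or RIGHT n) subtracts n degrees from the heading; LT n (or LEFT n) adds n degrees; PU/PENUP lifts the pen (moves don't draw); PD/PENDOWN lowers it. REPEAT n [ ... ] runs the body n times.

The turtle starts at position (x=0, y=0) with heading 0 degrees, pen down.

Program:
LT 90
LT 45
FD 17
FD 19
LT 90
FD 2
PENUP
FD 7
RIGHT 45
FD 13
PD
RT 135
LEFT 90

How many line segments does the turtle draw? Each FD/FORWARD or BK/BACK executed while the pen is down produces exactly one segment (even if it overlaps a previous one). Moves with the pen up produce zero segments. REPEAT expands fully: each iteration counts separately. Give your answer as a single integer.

Executing turtle program step by step:
Start: pos=(0,0), heading=0, pen down
LT 90: heading 0 -> 90
LT 45: heading 90 -> 135
FD 17: (0,0) -> (-12.021,12.021) [heading=135, draw]
FD 19: (-12.021,12.021) -> (-25.456,25.456) [heading=135, draw]
LT 90: heading 135 -> 225
FD 2: (-25.456,25.456) -> (-26.87,24.042) [heading=225, draw]
PU: pen up
FD 7: (-26.87,24.042) -> (-31.82,19.092) [heading=225, move]
RT 45: heading 225 -> 180
FD 13: (-31.82,19.092) -> (-44.82,19.092) [heading=180, move]
PD: pen down
RT 135: heading 180 -> 45
LT 90: heading 45 -> 135
Final: pos=(-44.82,19.092), heading=135, 3 segment(s) drawn
Segments drawn: 3

Answer: 3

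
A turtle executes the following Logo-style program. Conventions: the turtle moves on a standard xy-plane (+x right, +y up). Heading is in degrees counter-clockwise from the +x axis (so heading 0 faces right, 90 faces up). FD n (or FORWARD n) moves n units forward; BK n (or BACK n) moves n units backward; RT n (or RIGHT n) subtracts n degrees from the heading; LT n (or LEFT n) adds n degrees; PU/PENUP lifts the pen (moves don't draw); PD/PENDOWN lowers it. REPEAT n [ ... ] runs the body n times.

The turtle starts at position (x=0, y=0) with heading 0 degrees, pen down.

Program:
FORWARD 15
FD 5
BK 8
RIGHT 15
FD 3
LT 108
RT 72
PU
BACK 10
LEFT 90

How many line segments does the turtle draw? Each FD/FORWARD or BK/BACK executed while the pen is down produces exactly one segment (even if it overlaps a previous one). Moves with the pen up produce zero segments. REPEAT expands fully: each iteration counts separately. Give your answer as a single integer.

Answer: 4

Derivation:
Executing turtle program step by step:
Start: pos=(0,0), heading=0, pen down
FD 15: (0,0) -> (15,0) [heading=0, draw]
FD 5: (15,0) -> (20,0) [heading=0, draw]
BK 8: (20,0) -> (12,0) [heading=0, draw]
RT 15: heading 0 -> 345
FD 3: (12,0) -> (14.898,-0.776) [heading=345, draw]
LT 108: heading 345 -> 93
RT 72: heading 93 -> 21
PU: pen up
BK 10: (14.898,-0.776) -> (5.562,-4.36) [heading=21, move]
LT 90: heading 21 -> 111
Final: pos=(5.562,-4.36), heading=111, 4 segment(s) drawn
Segments drawn: 4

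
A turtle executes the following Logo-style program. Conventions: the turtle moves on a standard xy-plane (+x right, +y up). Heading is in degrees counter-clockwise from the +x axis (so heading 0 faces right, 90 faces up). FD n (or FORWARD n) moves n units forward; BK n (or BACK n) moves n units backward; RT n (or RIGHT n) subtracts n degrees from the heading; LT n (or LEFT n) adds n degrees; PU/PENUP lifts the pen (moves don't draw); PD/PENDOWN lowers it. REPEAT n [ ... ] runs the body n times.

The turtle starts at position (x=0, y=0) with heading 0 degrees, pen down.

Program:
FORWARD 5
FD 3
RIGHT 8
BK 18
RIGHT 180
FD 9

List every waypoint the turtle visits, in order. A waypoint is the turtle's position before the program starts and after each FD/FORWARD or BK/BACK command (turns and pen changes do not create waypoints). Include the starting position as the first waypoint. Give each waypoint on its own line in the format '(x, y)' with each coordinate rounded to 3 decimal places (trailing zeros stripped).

Answer: (0, 0)
(5, 0)
(8, 0)
(-9.825, 2.505)
(-18.737, 3.758)

Derivation:
Executing turtle program step by step:
Start: pos=(0,0), heading=0, pen down
FD 5: (0,0) -> (5,0) [heading=0, draw]
FD 3: (5,0) -> (8,0) [heading=0, draw]
RT 8: heading 0 -> 352
BK 18: (8,0) -> (-9.825,2.505) [heading=352, draw]
RT 180: heading 352 -> 172
FD 9: (-9.825,2.505) -> (-18.737,3.758) [heading=172, draw]
Final: pos=(-18.737,3.758), heading=172, 4 segment(s) drawn
Waypoints (5 total):
(0, 0)
(5, 0)
(8, 0)
(-9.825, 2.505)
(-18.737, 3.758)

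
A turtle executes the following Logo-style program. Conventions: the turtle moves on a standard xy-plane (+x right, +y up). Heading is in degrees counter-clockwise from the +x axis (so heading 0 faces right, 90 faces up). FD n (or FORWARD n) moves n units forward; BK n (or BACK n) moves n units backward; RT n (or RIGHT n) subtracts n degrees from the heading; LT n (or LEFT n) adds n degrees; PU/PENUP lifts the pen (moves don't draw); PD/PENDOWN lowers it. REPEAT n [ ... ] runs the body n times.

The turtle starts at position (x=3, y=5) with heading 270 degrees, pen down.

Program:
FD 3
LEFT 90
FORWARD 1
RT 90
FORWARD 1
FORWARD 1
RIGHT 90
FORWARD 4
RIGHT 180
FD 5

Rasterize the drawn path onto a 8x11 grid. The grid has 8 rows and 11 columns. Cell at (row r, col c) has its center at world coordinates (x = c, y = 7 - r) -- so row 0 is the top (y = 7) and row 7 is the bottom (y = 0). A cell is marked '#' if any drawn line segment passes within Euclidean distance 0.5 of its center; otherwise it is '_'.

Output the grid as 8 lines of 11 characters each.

Segment 0: (3,5) -> (3,2)
Segment 1: (3,2) -> (4,2)
Segment 2: (4,2) -> (4,1)
Segment 3: (4,1) -> (4,-0)
Segment 4: (4,-0) -> (-0,0)
Segment 5: (-0,0) -> (5,0)

Answer: ___________
___________
___#_______
___#_______
___#_______
___##______
____#______
######_____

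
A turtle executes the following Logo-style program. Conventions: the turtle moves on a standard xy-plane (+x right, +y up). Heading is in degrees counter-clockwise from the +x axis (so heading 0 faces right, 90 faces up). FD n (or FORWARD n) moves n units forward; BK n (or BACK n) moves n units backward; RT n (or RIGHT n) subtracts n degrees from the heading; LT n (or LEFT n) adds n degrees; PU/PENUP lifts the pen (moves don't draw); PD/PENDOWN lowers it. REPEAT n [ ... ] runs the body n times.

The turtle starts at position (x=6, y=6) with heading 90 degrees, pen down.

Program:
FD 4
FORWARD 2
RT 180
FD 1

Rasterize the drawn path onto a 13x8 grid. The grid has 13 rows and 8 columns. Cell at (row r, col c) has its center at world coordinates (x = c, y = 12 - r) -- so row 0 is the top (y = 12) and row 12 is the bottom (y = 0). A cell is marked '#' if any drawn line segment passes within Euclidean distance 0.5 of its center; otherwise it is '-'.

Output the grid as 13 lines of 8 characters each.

Answer: ------#-
------#-
------#-
------#-
------#-
------#-
------#-
--------
--------
--------
--------
--------
--------

Derivation:
Segment 0: (6,6) -> (6,10)
Segment 1: (6,10) -> (6,12)
Segment 2: (6,12) -> (6,11)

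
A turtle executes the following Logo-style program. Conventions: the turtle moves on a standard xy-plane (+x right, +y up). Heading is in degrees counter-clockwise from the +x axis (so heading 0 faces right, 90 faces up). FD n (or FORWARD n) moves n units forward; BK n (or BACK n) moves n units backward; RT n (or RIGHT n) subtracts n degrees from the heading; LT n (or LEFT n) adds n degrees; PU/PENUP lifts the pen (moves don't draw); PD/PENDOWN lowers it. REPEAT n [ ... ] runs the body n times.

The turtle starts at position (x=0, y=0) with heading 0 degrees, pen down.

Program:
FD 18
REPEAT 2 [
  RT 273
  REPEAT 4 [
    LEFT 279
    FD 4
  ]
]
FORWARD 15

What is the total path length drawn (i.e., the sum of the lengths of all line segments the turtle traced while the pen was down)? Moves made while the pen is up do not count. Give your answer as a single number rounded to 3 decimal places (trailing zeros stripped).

Executing turtle program step by step:
Start: pos=(0,0), heading=0, pen down
FD 18: (0,0) -> (18,0) [heading=0, draw]
REPEAT 2 [
  -- iteration 1/2 --
  RT 273: heading 0 -> 87
  REPEAT 4 [
    -- iteration 1/4 --
    LT 279: heading 87 -> 6
    FD 4: (18,0) -> (21.978,0.418) [heading=6, draw]
    -- iteration 2/4 --
    LT 279: heading 6 -> 285
    FD 4: (21.978,0.418) -> (23.013,-3.446) [heading=285, draw]
    -- iteration 3/4 --
    LT 279: heading 285 -> 204
    FD 4: (23.013,-3.446) -> (19.359,-5.073) [heading=204, draw]
    -- iteration 4/4 --
    LT 279: heading 204 -> 123
    FD 4: (19.359,-5.073) -> (17.181,-1.718) [heading=123, draw]
  ]
  -- iteration 2/2 --
  RT 273: heading 123 -> 210
  REPEAT 4 [
    -- iteration 1/4 --
    LT 279: heading 210 -> 129
    FD 4: (17.181,-1.718) -> (14.663,1.391) [heading=129, draw]
    -- iteration 2/4 --
    LT 279: heading 129 -> 48
    FD 4: (14.663,1.391) -> (17.34,4.363) [heading=48, draw]
    -- iteration 3/4 --
    LT 279: heading 48 -> 327
    FD 4: (17.34,4.363) -> (20.695,2.185) [heading=327, draw]
    -- iteration 4/4 --
    LT 279: heading 327 -> 246
    FD 4: (20.695,2.185) -> (19.068,-1.469) [heading=246, draw]
  ]
]
FD 15: (19.068,-1.469) -> (12.967,-15.173) [heading=246, draw]
Final: pos=(12.967,-15.173), heading=246, 10 segment(s) drawn

Segment lengths:
  seg 1: (0,0) -> (18,0), length = 18
  seg 2: (18,0) -> (21.978,0.418), length = 4
  seg 3: (21.978,0.418) -> (23.013,-3.446), length = 4
  seg 4: (23.013,-3.446) -> (19.359,-5.073), length = 4
  seg 5: (19.359,-5.073) -> (17.181,-1.718), length = 4
  seg 6: (17.181,-1.718) -> (14.663,1.391), length = 4
  seg 7: (14.663,1.391) -> (17.34,4.363), length = 4
  seg 8: (17.34,4.363) -> (20.695,2.185), length = 4
  seg 9: (20.695,2.185) -> (19.068,-1.469), length = 4
  seg 10: (19.068,-1.469) -> (12.967,-15.173), length = 15
Total = 65

Answer: 65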